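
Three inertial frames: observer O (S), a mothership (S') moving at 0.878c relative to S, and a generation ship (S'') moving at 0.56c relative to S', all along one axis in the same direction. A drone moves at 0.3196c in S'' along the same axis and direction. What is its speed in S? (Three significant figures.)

0.981c

First combine the drone and generation ship (S''→S'): u₁ = (0.3196 + 0.56)/(1 + 0.3196×0.56) = 0.8796/1.178976 = 0.74607.
Then combine with the mothership (S'→S): u = (0.74607 + 0.878)/(1 + 0.74607×0.878) = 1.62407/1.65504946 = 0.98128.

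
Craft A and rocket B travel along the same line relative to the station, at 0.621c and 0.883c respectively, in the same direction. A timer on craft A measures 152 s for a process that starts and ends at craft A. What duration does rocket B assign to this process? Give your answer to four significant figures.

186.6 s

Transform craft A's velocity into rocket B's frame: (0.621 − 0.883)/(1 − 0.621·0.883) = −0.262/0.451657, so the relative speed is 0.58009c.
γ for this relative speed: γ = 1/√(1 − 0.336504) = 1.2277.
The clock on craft A records proper time, so rocket B measures Δt = γΔτ = 1.2277 × 152 = 186.6 s.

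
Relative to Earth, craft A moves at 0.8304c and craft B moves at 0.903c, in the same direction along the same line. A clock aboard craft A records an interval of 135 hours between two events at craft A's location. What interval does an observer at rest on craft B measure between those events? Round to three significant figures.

The velocity of craft A relative to craft B is (0.8304 − 0.903)c / (1 − 0.8304×0.903) = −0.29023c; relative speed 0.29023c.
γ for this relative speed: γ = 1/√(1 − 0.0842335) = 1.045.
Craft A's interval is proper; time dilation gives Δt_B = γΔτ = 1.045 × 135 hours = 141 hours.

141 hours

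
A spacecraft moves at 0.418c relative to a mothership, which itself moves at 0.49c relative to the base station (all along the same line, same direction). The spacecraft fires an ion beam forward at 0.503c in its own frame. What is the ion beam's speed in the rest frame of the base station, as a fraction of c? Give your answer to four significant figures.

First combine the ion beam and spacecraft (S''→S'): u₁ = (0.503 + 0.418)/(1 + 0.503×0.418) = 0.921/1.210254 = 0.761.
Then combine with the mothership (S'→S): u = (0.761 + 0.49)/(1 + 0.761×0.49) = 1.251/1.37289 = 0.91122.

0.9112c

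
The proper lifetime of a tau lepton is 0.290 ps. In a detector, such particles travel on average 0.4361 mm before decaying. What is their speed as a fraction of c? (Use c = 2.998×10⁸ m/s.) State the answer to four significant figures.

d = βγcτ ⇒ βγ = d/(cτ) = 4.361×10^-4 m / (8.6942×10^-5 m) = 5.016.
β = (βγ)/√(1+(βγ)²) = 5.016/√26.1603 = 0.9807.

0.9807c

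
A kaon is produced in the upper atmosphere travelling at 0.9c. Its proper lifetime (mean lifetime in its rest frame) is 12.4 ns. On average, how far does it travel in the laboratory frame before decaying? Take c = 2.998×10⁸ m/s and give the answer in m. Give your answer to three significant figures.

7.68 m

Lorentz factor: γ = (1 − 0.81)^(−1/2) = 2.2942.
Lab-frame lifetime: Δt = γτ = 2.2942 × 12.4 ns = 28.448 ns.
Distance: d = vΔt = 0.9 × 2.998×10⁸ m/s × 2.8448×10^-8 s = 7.68 m.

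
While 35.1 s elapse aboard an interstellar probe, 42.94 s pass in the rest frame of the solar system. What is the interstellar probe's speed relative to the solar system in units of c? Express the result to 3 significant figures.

0.576c

γ = Δt/Δτ = 42.94/35.1 = 1.2234.
β = √(1 − 1/γ²) = √(1 − 0.668133) = √0.331867 = 0.576.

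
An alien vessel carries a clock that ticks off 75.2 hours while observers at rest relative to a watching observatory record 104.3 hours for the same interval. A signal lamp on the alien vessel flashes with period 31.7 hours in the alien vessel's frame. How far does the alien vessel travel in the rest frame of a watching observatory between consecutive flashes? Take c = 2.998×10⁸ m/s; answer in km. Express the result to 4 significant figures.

3.288×10^10 km

From Δt = γΔτ: γ = 104.3/75.2 = 1.38697.
β = √(1 − 1/γ²) = 0.69294. Lab-frame period = γτ = 1.38697×31.7 hours = 43.967 hours. Distance = βc × γτ = 0.69294 × 2.998×10⁸ m/s × 158281.2 s = 3.2882×10^13 m = 3.288×10^10 km.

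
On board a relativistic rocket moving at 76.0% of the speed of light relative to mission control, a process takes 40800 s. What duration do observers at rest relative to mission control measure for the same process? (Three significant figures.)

62800 s

γ = 1/√(1 − β²) = 1/√(1 − 0.5776) = 1/√0.4224 = 1/0.649923 = 1.5386.
Time dilation: Δt = γ·Δτ = 1.5386 × 40800 = 62800 s.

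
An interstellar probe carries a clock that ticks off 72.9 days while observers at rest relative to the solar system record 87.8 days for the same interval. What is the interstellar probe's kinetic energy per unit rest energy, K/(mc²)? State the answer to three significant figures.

γ = Δt/Δτ = 87.8/72.9 = 1.20439.
K/(mc²) = γ − 1 = 1.20439 − 1 = 0.204.

0.204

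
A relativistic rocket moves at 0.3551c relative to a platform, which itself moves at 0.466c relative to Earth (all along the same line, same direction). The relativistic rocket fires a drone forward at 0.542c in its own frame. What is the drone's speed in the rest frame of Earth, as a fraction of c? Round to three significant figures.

First combine the drone and relativistic rocket (S''→S'): u₁ = (0.542 + 0.3551)/(1 + 0.542×0.3551) = 0.8971/1.1924642 = 0.75231.
Then combine with the platform (S'→S): u = (0.75231 + 0.466)/(1 + 0.75231×0.466) = 1.21831/1.35057646 = 0.90207.

0.902c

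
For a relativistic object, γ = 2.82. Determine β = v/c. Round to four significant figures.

β = √(1 − 1/γ²) = √(1 − 1/7.9524) = √0.874252 = 0.9350.

0.9350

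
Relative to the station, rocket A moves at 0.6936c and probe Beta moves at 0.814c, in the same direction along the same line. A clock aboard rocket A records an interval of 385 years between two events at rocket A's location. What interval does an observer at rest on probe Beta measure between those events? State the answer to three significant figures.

Speed of rocket A in probe Beta's frame: u = (v_A − v_B)/(1 − v_A v_B/c²) = (0.6936 − 0.814)/(1 − 0.6936×0.814) = −0.1204/0.4354096 = −0.27652; |u| = 0.27652c.
γ for this relative speed: γ = 1/√(1 − 0.0764633) = 1.0406.
The clock on rocket A records proper time, so probe Beta measures Δt = γΔτ = 1.0406 × 385 = 401 years.

401 years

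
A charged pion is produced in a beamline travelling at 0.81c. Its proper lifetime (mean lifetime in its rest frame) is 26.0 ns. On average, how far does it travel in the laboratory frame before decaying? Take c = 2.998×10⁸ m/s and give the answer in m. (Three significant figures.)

10.8 m

Lorentz factor: γ = (1 − 0.6561)^(−1/2) = 1.7052.
Lab-frame lifetime: Δt = γτ = 1.7052 × 26.0 ns = 44.335 ns.
Distance: d = vΔt = 0.81 × 2.998×10⁸ m/s × 4.4335×10^-8 s = 10.8 m.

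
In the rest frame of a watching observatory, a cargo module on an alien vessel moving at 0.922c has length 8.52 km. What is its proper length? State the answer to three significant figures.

With β = 0.922, γ = 1/√(1 − 0.922²) = 1/√0.149916 = 2.5827.
Proper length: L₀ = γ·L = 2.5827 × 8.52 = 22.0 km.

22.0 km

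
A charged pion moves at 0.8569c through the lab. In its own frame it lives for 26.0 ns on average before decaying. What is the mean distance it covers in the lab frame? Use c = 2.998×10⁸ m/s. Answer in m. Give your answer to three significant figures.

13.0 m

With β = 0.8569, γ = 1/√(1 − 0.8569²) = 1/√0.26572239 = 1.9399.
Lab-frame lifetime: Δt = γτ = 1.9399 × 26.0 ns = 50.437 ns.
Distance: d = vΔt = 0.8569 × 2.998×10⁸ m/s × 5.0437×10^-8 s = 13.0 m.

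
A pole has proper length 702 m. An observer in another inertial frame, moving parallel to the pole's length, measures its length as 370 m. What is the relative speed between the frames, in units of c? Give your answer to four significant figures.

Length contraction gives γ = L₀/L = 702/370 = 1.8973.
β = √(1 − 1/γ²) = √0.722203 = 0.8498.

0.8498c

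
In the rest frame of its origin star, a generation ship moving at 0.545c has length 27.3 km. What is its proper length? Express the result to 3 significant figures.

32.6 km

Lorentz factor: γ = (1 − 0.297025)^(−1/2) = 1.1927.
Proper length: L₀ = γ·L = 1.1927 × 27.3 = 32.6 km.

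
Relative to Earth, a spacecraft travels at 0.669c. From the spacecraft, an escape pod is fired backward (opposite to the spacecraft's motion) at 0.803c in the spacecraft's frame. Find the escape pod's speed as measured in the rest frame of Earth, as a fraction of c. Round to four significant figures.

Relativistic velocity addition: u = (u' + v)/(1 + u'v/c²), with u' = −0.803c and v = 0.669c.
Numerator: −0.803 + 0.669 = −0.134. Denominator: 1 + (−0.803)(0.669) = 0.462793.
u = −0.134/0.462793 = −0.28955, so the speed is 0.2895c.

0.2895c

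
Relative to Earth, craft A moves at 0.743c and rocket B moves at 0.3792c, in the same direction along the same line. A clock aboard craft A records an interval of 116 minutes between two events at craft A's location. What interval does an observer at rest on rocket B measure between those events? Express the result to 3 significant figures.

135 minutes

Transform craft A's velocity into rocket B's frame: (0.743 − 0.3792)/(1 − 0.743·0.3792) = 0.3638/0.7182544, so the relative speed is 0.50651c.
At |u| = 0.50651c, γ = (1 − 0.256552)^(−1/2) = 1.1598.
Craft A's interval is proper; time dilation gives Δt_B = γΔτ = 1.1598 × 116 minutes = 135 minutes.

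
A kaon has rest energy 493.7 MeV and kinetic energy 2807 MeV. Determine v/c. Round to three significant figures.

0.989

γ = 1 + K/(mc²) = 1 + 2807/493.7 = 6.6856.
β = √(1 − 1/γ²) = √(1 − 0.0223727) = √0.9776273 = 0.989.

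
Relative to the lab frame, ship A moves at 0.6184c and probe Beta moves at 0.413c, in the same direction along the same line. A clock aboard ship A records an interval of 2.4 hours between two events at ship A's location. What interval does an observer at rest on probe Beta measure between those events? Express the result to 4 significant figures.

The velocity of ship A relative to probe Beta is (0.6184 − 0.413)c / (1 − 0.6184×0.413) = 0.27585c; relative speed 0.27585c.
γ for this relative speed: γ = 1/√(1 − 0.0760932) = 1.0404.
The clock on ship A records proper time, so probe Beta measures Δt = γΔτ = 1.0404 × 2.4 = 2.497 hours.

2.497 hours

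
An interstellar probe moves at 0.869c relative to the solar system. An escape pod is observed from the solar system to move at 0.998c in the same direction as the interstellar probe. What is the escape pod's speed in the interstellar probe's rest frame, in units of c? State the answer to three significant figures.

0.972c

Transform to the interstellar probe's frame: u' = (u − v)/(1 − uv/c²).
u' = (0.998 − 0.869)/(1 − 0.998×0.869) = 0.129/0.132738 = 0.97184.
Speed in the interstellar probe's frame: 0.972c (in the same direction).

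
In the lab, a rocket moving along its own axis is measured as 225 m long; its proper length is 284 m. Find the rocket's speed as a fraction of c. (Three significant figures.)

Length contraction gives γ = L₀/L = 284/225 = 1.2622.
β = √(1 − 1/γ²) = √0.372312 = 0.610.

0.610c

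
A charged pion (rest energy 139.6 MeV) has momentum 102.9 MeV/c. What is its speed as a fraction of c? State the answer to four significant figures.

βγ = pc/(mc²) = 102.9/139.6 = 0.73711.
Since γ² = 1 + (βγ)² = 1.543331, γ = √1.543331 = 1.24231, and β = (βγ)/γ = 0.73711/1.24231 = 0.5933.

0.5933c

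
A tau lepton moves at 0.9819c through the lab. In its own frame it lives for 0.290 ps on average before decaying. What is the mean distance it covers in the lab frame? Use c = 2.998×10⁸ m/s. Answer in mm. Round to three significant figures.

β² = 0.96412761, so γ = 1/√0.03587239 = 5.2798.
Lab-frame lifetime: Δt = γτ = 5.2798 × 0.290 ps = 1.5311 ps.
Distance: d = vΔt = 0.9819 × 2.998×10⁸ m/s × 1.5311×10^-12 s = 4.51×10^-4 m = 0.451 mm.

0.451 mm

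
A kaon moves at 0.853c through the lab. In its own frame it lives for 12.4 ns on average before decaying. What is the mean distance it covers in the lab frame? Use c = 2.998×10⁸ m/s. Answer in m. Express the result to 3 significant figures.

γ = 1/√(1 − β²) = 1/√(1 − 0.727609) = 1/√0.272391 = 1/0.521911 = 1.916.
Lab-frame lifetime: Δt = γτ = 1.916 × 12.4 ns = 23.758 ns.
Distance: d = vΔt = 0.853 × 2.998×10⁸ m/s × 2.3758×10^-8 s = 6.08 m.

6.08 m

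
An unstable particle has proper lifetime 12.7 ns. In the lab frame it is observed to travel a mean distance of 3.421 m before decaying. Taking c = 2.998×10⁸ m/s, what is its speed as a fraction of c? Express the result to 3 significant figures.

d = βγcτ ⇒ βγ = d/(cτ) = 3.421 m / (3.80746 m) = 0.8985.
β = (βγ)/√(1+(βγ)²) = 0.8985/√1.807302 = 0.668.

0.668c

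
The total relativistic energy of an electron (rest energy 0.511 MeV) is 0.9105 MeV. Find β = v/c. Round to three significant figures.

0.828

Total energy E = γmc² gives γ = 0.9105/0.511 = 1.7818.
Hence β = √(1 − 1/γ²) = √(1 − 0.314979) = √0.685021 = 0.828.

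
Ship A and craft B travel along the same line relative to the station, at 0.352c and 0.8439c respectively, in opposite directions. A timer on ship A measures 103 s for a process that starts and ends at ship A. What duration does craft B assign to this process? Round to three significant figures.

Speed of ship A in craft B's frame: u = (v_A + v_B)/(1 + v_A v_B/c²) = (0.352 + 0.8439)/(1 + 0.352×0.8439) = 1.1959/1.2970528 = 0.92201; |u| = 0.92201c.
At |u| = 0.92201c, γ = (1 − 0.850102)^(−1/2) = 2.5829.
Ship A's interval is proper; time dilation gives Δt_B = γΔτ = 2.5829 × 103 s = 266 s.

266 s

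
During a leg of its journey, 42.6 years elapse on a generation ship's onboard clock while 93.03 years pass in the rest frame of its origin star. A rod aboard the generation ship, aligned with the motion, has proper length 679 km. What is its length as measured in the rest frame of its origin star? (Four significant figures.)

γ = Δt/Δτ = 93.03/42.6 = 2.1838.
L = L₀/γ = 679/2.1838 = 310.9 km.

310.9 km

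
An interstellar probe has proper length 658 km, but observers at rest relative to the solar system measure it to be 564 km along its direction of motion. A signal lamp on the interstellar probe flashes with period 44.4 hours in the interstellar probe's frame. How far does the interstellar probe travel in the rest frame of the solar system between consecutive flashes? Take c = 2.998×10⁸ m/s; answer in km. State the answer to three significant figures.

γ = L₀/L = 658/564 = 1.16667.
β = √(1 − 1/γ²) = 0.51508. Lab-frame period = γτ = 1.16667×44.4 hours = 51.8 hours. Distance = βc × γτ = 0.51508 × 2.998×10⁸ m/s × 186480 s = 2.8796×10^13 m = 2.88×10^10 km.

2.88×10^10 km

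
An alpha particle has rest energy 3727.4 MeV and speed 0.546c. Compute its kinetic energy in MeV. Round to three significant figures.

722 MeV

With β = 0.546, γ = 1/√(1 − 0.546²) = 1/√0.701884 = 1.19362.
Kinetic energy: K = (γ − 1)mc² = (1.19362 − 1) × 3727.4 MeV = 0.19362 × 3727.4 = 722 MeV.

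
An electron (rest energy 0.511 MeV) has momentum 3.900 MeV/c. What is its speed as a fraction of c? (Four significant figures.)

βγ = pc/(mc²) = 3.900/0.511 = 7.6321.
Since γ² = 1 + (βγ)² = 59.249, γ = √59.249 = 7.69734, and β = (βγ)/γ = 7.6321/7.69734 = 0.9915.

0.9915c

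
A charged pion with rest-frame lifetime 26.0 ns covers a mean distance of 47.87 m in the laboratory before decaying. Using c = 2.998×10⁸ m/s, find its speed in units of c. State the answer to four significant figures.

0.9870c

d = βγcτ ⇒ βγ = d/(cτ) = 47.87 m / (7.7948 m) = 6.1413.
β = (βγ)/√(1+(βγ)²) = 6.1413/√38.7156 = 0.9870.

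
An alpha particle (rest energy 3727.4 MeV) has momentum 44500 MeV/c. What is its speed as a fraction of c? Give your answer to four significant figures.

0.9965c

βγ = pc/(mc²) = 44500/3727.4 = 11.939.
Since γ² = 1 + (βγ)² = 143.54, γ = √143.54 = 11.9808, and β = (βγ)/γ = 11.939/11.9808 = 0.9965.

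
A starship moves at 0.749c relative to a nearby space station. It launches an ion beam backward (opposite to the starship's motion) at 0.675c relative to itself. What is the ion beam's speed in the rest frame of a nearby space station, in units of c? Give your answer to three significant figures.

In units of c, u = (u' + v)/(1 + u'v) with u' = −0.675 and v = 0.749.
Numerator: −0.675 + 0.749 = 0.074. Denominator: 1 + (−0.675)(0.749) = 0.494425.
u = 0.074/0.494425 = 0.14967, so the speed is 0.150c.

0.150c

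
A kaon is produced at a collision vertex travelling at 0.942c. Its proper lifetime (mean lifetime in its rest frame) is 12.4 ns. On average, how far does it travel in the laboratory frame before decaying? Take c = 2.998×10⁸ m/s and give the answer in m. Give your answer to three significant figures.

10.4 m

With β = 0.942, γ = 1/√(1 − 0.942²) = 1/√0.112636 = 2.9796.
Lab-frame lifetime: Δt = γτ = 2.9796 × 12.4 ns = 36.947 ns.
Distance: d = vΔt = 0.942 × 2.998×10⁸ m/s × 3.6947×10^-8 s = 10.4 m.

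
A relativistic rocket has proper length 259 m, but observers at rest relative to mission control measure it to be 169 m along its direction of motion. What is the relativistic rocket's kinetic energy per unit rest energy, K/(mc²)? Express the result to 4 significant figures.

0.5325

γ = L₀/L = 259/169 = 1.53254.
Since K = (γ−1)mc², K/(mc²) = 1.53254 − 1 = 0.5325.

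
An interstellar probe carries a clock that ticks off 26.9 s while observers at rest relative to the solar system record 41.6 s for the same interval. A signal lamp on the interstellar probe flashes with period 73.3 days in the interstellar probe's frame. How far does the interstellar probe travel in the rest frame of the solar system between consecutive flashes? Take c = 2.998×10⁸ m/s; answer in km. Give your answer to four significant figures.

2.240×10^12 km

γ = Δt/Δτ = 41.6/26.9 = 1.54647.
β = √(1 − 1/γ²) = 0.7628. Lab-frame period = γτ = 1.54647×73.3 days = 113.36 days. Distance = βc × γτ = 0.7628 × 2.998×10⁸ m/s × 9794304 s = 2.2398×10^15 m = 2.240×10^12 km.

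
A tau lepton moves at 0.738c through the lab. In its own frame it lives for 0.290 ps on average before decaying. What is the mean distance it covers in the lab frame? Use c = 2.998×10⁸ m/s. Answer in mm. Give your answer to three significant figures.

0.0951 mm

With β = 0.738, γ = 1/√(1 − 0.738²) = 1/√0.455356 = 1.4819.
Lab-frame lifetime: Δt = γτ = 1.4819 × 0.290 ps = 0.42975 ps.
Distance: d = vΔt = 0.738 × 2.998×10⁸ m/s × 4.2975×10^-13 s = 9.51×10^-5 m = 0.0951 mm.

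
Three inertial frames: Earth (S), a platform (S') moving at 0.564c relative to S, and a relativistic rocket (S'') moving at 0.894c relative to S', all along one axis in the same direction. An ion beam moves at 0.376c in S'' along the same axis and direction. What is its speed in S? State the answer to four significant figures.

0.9859c

Compose velocities in two stages. Stage 1 (into S'): u₁ = (0.376+0.894)/(1+0.376×0.894) = 0.9505.
Stage 2 (into S): u = (0.9505+0.564)/(1+0.9505×0.564) = 0.98595, so the speed is 0.9859c.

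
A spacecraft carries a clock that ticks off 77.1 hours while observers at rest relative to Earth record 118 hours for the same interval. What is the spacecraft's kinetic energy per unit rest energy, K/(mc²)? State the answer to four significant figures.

γ = Δt/Δτ = 118/77.1 = 1.53048.
K/(mc²) = γ − 1 = 1.53048 − 1 = 0.5305.

0.5305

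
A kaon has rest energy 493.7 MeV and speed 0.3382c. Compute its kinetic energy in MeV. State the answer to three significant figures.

30.9 MeV

With β = 0.3382, γ = 1/√(1 − 0.3382²) = 1/√0.88562076 = 1.062615.
Kinetic energy: K = (γ − 1)mc² = (1.062615 − 1) × 493.7 MeV = 0.062615 × 493.7 = 30.9 MeV.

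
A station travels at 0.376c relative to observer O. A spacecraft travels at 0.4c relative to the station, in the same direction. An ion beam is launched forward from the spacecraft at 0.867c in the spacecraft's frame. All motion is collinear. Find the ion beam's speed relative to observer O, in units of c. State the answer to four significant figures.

First combine the ion beam and spacecraft (S''→S'): u₁ = (0.867 + 0.4)/(1 + 0.867×0.4) = 1.267/1.3468 = 0.94075.
Then combine with the station (S'→S): u = (0.94075 + 0.376)/(1 + 0.94075×0.376) = 1.31675/1.353722 = 0.97269.

0.9727c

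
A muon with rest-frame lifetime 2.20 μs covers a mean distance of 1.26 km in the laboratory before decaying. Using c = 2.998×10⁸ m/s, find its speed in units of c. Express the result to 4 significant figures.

Lab distance = (lab lifetime)·v = γτ·βc, so βγ = d/(cτ) = 1260/(2.998×10⁸ × 2.200×10^-6) = 1.9104.
With βγ = 1.9104: γ² = 1 + (βγ)² = 4.64963, and β = (βγ)/γ = 1.9104/2.1563 = 0.8860.

0.8860c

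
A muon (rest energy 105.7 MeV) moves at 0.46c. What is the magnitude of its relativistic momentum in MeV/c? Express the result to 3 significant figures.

γ = 1/√(1 − β²) = 1/√(1 − 0.2116) = 1/√0.7884 = 1/0.887919 = 1.1262.
Momentum: p = γβ·mc = 1.1262 × 0.46 × 105.7 MeV/c = 54.8 MeV/c.

54.8 MeV/c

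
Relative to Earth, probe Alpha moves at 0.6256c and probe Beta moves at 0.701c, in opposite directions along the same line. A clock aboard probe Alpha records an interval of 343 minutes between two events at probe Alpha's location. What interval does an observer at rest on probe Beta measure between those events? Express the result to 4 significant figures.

The velocity of probe Alpha relative to probe Beta is (0.6256 + 0.701)c / (1 + 0.6256×0.701) = 0.92218c; relative speed 0.92218c.
At |u| = 0.92218c, γ = (1 − 0.850416)^(−1/2) = 2.5856.
The clock on probe Alpha records proper time, so probe Beta measures Δt = γΔτ = 2.5856 × 343 = 886.9 minutes.

886.9 minutes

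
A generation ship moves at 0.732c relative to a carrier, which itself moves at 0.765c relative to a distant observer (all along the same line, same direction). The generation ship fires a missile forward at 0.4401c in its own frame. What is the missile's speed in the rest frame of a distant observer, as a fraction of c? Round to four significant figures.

Compose velocities in two stages. Stage 1 (into S'): u₁ = (0.4401+0.732)/(1+0.4401×0.732) = 0.88651.
Stage 2 (into S): u = (0.88651+0.765)/(1+0.88651×0.765) = 0.98411, so the speed is 0.9841c.

0.9841c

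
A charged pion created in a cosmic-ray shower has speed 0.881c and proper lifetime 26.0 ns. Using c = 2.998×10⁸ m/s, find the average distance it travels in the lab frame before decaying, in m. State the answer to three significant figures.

14.5 m

β² = 0.776161, so γ = 1/√0.223839 = 2.1136.
Lab-frame lifetime: Δt = γτ = 2.1136 × 26.0 ns = 54.954 ns.
Distance: d = vΔt = 0.881 × 2.998×10⁸ m/s × 5.4954×10^-8 s = 14.5 m.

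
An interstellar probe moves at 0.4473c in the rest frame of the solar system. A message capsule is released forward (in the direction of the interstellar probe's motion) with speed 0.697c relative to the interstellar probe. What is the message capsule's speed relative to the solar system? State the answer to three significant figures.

0.872c

In units of c, u = (u' + v)/(1 + u'v) with u' = 0.697 and v = 0.4473.
Numerator: 0.697 + 0.4473 = 1.1443. Denominator: 1 + (0.697)(0.4473) = 1.3117681.
u = 1.1443/1.3117681 = 0.87233, so the speed is 0.872c.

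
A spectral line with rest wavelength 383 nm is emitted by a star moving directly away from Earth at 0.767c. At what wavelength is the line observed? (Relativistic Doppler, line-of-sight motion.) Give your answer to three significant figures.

1050 nm

Relativistic Doppler for wavelength: λ_obs = λ_src · √((1+β)/(1−β)).
With β = 0.767: factor = √(1.767/0.233) = 2.7539.
λ_obs = 383 × 2.7539 = 1050 nm.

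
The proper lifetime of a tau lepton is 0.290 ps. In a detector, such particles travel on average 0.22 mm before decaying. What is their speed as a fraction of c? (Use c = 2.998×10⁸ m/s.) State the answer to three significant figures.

d = βγcτ ⇒ βγ = d/(cτ) = 2.200×10^-4 m / (8.6942×10^-5 m) = 2.5304.
β = (βγ)/√(1+(βγ)²) = 2.5304/√7.40292 = 0.930.

0.930c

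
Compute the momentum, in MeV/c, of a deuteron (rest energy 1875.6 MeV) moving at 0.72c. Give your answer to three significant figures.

1950 MeV/c

With β = 0.72, γ = 1/√(1 − 0.72²) = 1/√0.4816 = 1.441.
Momentum: p = γβ·mc = 1.441 × 0.72 × 1875.6 MeV/c = 1950 MeV/c.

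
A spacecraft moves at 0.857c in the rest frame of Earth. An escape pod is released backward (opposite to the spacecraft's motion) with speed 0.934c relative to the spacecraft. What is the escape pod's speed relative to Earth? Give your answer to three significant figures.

Relativistic velocity addition: u = (u' + v)/(1 + u'v/c²), with u' = −0.934c and v = 0.857c.
Numerator: −0.934 + 0.857 = −0.077. Denominator: 1 + (−0.934)(0.857) = 0.199562.
u = −0.077/0.199562 = −0.38585, so the speed is 0.386c.

0.386c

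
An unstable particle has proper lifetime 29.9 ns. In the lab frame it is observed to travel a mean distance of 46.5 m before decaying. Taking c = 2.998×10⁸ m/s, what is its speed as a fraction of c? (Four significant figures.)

0.9819c

Let x = d/(cτ) = 46.50 m / (2.998×10⁸ m/s × 2.990×10^-8 s) = 5.1874. Since d = βγcτ, x = βγ = β/√(1−β²).
Solving: β² = x²/(1+x²) = 26.9091/27.9091 = 0.964169, so β = 0.9819.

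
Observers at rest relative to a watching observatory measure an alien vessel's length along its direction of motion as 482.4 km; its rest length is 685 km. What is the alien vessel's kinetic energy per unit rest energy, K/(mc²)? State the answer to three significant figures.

0.420

From L = L₀/γ: γ = 685/482.4 = 1.41998.
K/(mc²) = γ − 1 = 1.41998 − 1 = 0.420.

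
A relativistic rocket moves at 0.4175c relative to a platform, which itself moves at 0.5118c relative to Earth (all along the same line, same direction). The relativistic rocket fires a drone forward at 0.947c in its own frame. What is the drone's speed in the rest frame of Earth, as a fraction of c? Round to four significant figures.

Apply u = (u'+v)/(1+u'v) twice. Drone in the platform frame: (0.947+0.4175)/(1+0.947·0.4175) = 1.3645/1.3953725 = 0.97788c.
That velocity, transformed to the rest frame of Earth: (0.97788+0.5118)/(1+0.97788·0.5118) = 1.48968/1.500478984 = 0.9928c.

0.9928c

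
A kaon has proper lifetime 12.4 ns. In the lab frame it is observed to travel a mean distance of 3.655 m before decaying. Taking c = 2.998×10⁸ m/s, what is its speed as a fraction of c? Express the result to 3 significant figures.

d = βγcτ ⇒ βγ = d/(cτ) = 3.655 m / (3.71752 m) = 0.98318.
β = (βγ)/√(1+(βγ)²) = 0.98318/√1.966643 = 0.701.

0.701c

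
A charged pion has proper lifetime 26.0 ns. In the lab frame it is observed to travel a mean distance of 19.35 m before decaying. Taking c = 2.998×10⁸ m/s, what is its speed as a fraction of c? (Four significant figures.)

0.9276c

Let x = d/(cτ) = 19.35 m / (2.998×10⁸ m/s × 2.600×10^-8 s) = 2.4824. Since d = βγcτ, x = βγ = β/√(1−β²).
Solving: β² = x²/(1+x²) = 6.16231/7.16231 = 0.86038, so β = 0.9276.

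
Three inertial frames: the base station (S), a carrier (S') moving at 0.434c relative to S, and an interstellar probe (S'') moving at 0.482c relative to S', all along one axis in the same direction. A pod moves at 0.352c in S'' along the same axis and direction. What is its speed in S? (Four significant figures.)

First combine the pod and interstellar probe (S''→S'): u₁ = (0.352 + 0.482)/(1 + 0.352×0.482) = 0.834/1.169664 = 0.71303.
Then combine with the carrier (S'→S): u = (0.71303 + 0.434)/(1 + 0.71303×0.434) = 1.14703/1.30945502 = 0.87596.

0.8760c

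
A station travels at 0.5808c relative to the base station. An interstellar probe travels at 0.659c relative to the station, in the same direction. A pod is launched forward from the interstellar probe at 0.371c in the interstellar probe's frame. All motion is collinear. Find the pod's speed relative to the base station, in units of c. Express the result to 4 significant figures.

First combine the pod and interstellar probe (S''→S'): u₁ = (0.371 + 0.659)/(1 + 0.371×0.659) = 1.03/1.244489 = 0.82765.
Then combine with the station (S'→S): u = (0.82765 + 0.5808)/(1 + 0.82765×0.5808) = 1.40845/1.48069912 = 0.95121.

0.9512c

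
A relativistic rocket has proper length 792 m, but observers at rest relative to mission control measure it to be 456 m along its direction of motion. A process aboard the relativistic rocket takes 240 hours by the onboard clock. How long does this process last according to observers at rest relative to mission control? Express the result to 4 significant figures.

416.8 hours

γ = L₀/L = 792/456 = 1.73684.
The same γ dilates the second interval: 1.73684 × 240 hours = 416.8 hours.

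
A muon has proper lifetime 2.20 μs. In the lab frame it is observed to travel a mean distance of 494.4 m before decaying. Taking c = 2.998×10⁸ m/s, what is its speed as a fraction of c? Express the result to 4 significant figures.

0.5998c

Let x = d/(cτ) = 494.4 m / (2.998×10⁸ m/s × 2.200×10^-6 s) = 0.74959. Since d = βγcτ, x = βγ = β/√(1−β²).
Solving: β² = x²/(1+x²) = 0.561885/1.561885 = 0.359748, so β = 0.5998.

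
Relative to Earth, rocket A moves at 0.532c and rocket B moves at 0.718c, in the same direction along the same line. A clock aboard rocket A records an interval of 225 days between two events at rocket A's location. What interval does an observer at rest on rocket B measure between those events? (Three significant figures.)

Transform rocket A's velocity into rocket B's frame: (0.532 − 0.718)/(1 − 0.532·0.718) = −0.186/0.618024, so the relative speed is 0.30096c.
At |u| = 0.30096c, γ = (1 − 0.0905769)^(−1/2) = 1.0486.
Rocket A's interval is proper; time dilation gives Δt_B = γΔτ = 1.0486 × 225 days = 236 days.

236 days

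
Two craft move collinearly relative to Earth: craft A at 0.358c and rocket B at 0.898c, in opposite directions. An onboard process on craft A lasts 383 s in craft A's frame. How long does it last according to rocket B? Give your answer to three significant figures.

1230 s

Speed of craft A in rocket B's frame: u = (v_A + v_B)/(1 + v_A v_B/c²) = (0.358 + 0.898)/(1 + 0.358×0.898) = 1.256/1.321484 = 0.95045; |u| = 0.95045c.
At |u| = 0.95045c, γ = (1 − 0.903355)^(−1/2) = 3.2167.
The clock on craft A records proper time, so rocket B measures Δt = γΔτ = 3.2167 × 383 = 1230 s.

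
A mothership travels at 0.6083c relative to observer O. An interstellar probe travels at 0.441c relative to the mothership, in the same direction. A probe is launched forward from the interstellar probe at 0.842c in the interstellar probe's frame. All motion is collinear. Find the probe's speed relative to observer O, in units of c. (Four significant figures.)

First combine the probe and interstellar probe (S''→S'): u₁ = (0.842 + 0.441)/(1 + 0.842×0.441) = 1.283/1.371322 = 0.93559.
Then combine with the mothership (S'→S): u = (0.93559 + 0.6083)/(1 + 0.93559×0.6083) = 1.54389/1.569119397 = 0.98392.

0.9839c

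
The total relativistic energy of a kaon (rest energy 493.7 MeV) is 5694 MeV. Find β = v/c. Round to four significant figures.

γ = E/(mc²) = 5694/493.7 = 11.533.
β = √(1 − 1/γ²) = √(1 − 0.00751823) = √0.99248177 = 0.9962.

0.9962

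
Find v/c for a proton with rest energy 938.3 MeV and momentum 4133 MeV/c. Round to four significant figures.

0.9752

pc/(mc²) = 4133/938.3 = 4.4048 = βγ = β/√(1−β²).
So β² = x²/(1 + x²) with x = 4.4048: x² = 19.4023, β² = 19.4023/20.4023 = 0.950986, β = 0.9752.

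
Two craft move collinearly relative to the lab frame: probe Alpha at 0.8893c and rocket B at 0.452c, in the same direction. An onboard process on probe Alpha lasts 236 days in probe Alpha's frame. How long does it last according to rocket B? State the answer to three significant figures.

Transform probe Alpha's velocity into rocket B's frame: (0.8893 − 0.452)/(1 − 0.8893·0.452) = 0.4373/0.5980364, so the relative speed is 0.73123c.
γ for this relative speed: γ = 1/√(1 − 0.534697) = 1.466.
The clock on probe Alpha records proper time, so rocket B measures Δt = γΔτ = 1.466 × 236 = 346 days.

346 days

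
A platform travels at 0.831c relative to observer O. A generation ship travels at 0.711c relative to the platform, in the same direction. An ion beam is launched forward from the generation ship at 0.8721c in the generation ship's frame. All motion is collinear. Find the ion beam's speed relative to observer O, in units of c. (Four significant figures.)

0.9979c

Apply u = (u'+v)/(1+u'v) twice. Ion beam in the platform frame: (0.8721+0.711)/(1+0.8721·0.711) = 1.5831/1.6200631 = 0.97718c.
That velocity, transformed to the rest frame of observer O: (0.97718+0.831)/(1+0.97718·0.831) = 1.80818/1.81203658 = 0.99787c.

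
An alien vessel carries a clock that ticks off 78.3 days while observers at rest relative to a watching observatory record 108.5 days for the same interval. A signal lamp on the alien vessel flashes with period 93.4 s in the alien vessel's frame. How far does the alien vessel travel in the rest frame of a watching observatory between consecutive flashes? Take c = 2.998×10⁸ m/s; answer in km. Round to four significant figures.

2.686×10^7 km

γ = Δt/Δτ = 108.5/78.3 = 1.3857.
β = √(1 − 1/γ²) = 0.69225. Lab-frame period = γτ = 1.3857×93.4 s = 129.42 s. Distance = βc × γτ = 0.69225 × 2.998×10⁸ m/s × 129.42 s = 2.6859×10^10 m = 2.686×10^7 km.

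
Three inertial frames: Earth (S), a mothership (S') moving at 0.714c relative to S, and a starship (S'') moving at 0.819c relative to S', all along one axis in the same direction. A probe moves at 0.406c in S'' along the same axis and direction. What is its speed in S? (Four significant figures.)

Apply u = (u'+v)/(1+u'v) twice. Probe in the mothership frame: (0.406+0.819)/(1+0.406·0.819) = 1.225/1.332514 = 0.91931c.
That velocity, transformed to the rest frame of Earth: (0.91931+0.714)/(1+0.91931·0.714) = 1.63331/1.65638734 = 0.98607c.

0.9861c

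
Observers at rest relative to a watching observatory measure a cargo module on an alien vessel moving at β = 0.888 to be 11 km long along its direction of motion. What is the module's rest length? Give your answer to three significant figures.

23.9 km

With β = 0.888, γ = 1/√(1 − 0.888²) = 1/√0.211456 = 2.1747.
Proper length: L₀ = γ·L = 2.1747 × 11 = 23.9 km.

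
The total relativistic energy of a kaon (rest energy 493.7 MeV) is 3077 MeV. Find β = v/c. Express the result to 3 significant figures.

γ = E/(mc²) = 3077/493.7 = 6.2325.
β = √(1 − 1/γ²) = √(1 − 0.025744) = √0.974256 = 0.987.

0.987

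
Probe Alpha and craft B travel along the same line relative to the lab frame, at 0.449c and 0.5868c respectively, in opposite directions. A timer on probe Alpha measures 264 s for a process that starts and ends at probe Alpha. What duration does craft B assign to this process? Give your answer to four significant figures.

Speed of probe Alpha in craft B's frame: u = (v_A + v_B)/(1 + v_A v_B/c²) = (0.449 + 0.5868)/(1 + 0.449×0.5868) = 1.0358/1.2634732 = 0.8198; |u| = 0.8198c.
At |u| = 0.8198c, γ = (1 − 0.672072)^(−1/2) = 1.7463.
The clock on probe Alpha records proper time, so craft B measures Δt = γΔτ = 1.7463 × 264 = 461.0 s.

461.0 s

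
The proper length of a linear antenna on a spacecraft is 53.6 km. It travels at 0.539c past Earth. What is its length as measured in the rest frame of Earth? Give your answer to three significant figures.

Lorentz factor: γ = (1 − 0.290521)^(−1/2) = 1.1872.
Length contraction: L = L₀/γ = 53.6/1.1872 = 45.1 km.

45.1 km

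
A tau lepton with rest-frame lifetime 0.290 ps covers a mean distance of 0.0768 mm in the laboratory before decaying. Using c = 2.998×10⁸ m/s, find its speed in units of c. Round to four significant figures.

Lab distance = (lab lifetime)·v = γτ·βc, so βγ = d/(cτ) = 7.680×10^-5/(2.998×10⁸ × 2.900×10^-13) = 0.88335.
With βγ = 0.88335: γ² = 1 + (βγ)² = 1.780307, and β = (βγ)/γ = 0.88335/1.33428 = 0.6620.

0.6620c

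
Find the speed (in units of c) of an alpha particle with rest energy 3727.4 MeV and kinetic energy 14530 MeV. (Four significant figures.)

0.9789c

K = (γ−1)mc², so γ = 1 + 14530/3727.4 = 4.8982.
Then v/c = √(1 − γ⁻²) = √(1 − 0.0416799) = √0.9583201 = 0.9789.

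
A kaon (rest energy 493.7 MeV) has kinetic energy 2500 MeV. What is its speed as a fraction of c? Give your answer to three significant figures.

K = (γ−1)mc², so γ = 1 + 2500/493.7 = 6.0638.
Then v/c = √(1 − γ⁻²) = √(1 − 0.0271963) = √0.9728037 = 0.986.

0.986c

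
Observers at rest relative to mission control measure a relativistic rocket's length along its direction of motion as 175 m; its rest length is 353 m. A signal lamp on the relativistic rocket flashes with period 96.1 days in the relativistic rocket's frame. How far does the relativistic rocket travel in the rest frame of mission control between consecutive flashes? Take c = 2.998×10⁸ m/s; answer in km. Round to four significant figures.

4.361×10^12 km

From L = L₀/γ: γ = 353/175 = 2.01714.
β = √(1 − 1/γ²) = 0.86846. Lab-frame period = γτ = 2.01714×96.1 days = 193.85 days. Distance = βc × γτ = 0.86846 × 2.998×10⁸ m/s × 16748640 s = 4.3607×10^15 m = 4.361×10^12 km.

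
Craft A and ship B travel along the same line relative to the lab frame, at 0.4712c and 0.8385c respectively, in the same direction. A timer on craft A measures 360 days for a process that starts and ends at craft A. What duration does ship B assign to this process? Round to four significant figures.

Speed of craft A in ship B's frame: u = (v_A − v_B)/(1 − v_A v_B/c²) = (0.4712 − 0.8385)/(1 − 0.4712×0.8385) = −0.3673/0.6048988 = −0.60721; |u| = 0.60721c.
At |u| = 0.60721c, γ = (1 − 0.368704)^(−1/2) = 1.2586.
Craft A's interval is proper; time dilation gives Δt_B = γΔτ = 1.2586 × 360 days = 453.1 days.

453.1 days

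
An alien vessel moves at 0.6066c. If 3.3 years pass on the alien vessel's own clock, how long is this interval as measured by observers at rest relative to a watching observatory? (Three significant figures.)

With β = 0.6066, γ = 1/√(1 − 0.6066²) = 1/√0.63203644 = 1.2579.
The onboard clock measures proper time, so the interval in the rest frame of a watching observatory is dilated: Δt = γ·Δτ = 1.2579 × 3.3 years = 4.15 years.

4.15 years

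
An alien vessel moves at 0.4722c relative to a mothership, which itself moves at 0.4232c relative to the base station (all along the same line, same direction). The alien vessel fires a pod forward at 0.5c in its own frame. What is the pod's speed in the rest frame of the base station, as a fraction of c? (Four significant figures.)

0.9076c

Apply u = (u'+v)/(1+u'v) twice. Pod in the mothership frame: (0.5+0.4722)/(1+0.5·0.4722) = 0.9722/1.2361 = 0.78651c.
That velocity, transformed to the rest frame of the base station: (0.78651+0.4232)/(1+0.78651·0.4232) = 1.20971/1.332851032 = 0.90761c.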